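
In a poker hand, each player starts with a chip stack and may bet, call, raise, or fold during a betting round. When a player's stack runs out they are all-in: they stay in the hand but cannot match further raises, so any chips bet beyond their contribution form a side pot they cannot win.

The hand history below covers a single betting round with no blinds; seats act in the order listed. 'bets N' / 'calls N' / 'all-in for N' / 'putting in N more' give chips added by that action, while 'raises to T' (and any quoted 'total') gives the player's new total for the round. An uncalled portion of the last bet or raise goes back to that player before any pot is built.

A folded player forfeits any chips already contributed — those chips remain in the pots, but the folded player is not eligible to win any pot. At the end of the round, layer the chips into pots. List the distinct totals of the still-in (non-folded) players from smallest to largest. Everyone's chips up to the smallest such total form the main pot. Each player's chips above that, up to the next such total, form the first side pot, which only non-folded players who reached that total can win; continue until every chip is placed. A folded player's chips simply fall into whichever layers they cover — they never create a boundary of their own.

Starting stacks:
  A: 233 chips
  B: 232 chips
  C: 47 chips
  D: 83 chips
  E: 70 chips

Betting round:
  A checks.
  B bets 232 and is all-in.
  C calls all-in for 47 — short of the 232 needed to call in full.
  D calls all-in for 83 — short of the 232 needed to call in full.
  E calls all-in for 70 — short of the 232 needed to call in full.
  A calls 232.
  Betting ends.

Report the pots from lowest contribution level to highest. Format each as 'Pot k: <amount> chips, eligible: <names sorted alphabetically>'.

Pot 1: 235 chips, eligible: A, B, C, D, E
Pot 2: 92 chips, eligible: A, B, D, E
Pot 3: 39 chips, eligible: A, B, D
Pot 4: 298 chips, eligible: A, B

Derivation:
Contributions: A=232, B=232, C=47, D=83, E=70
Pot levels (distinct totals of non-folded players): 47, 70, 83, 232
Layer 1-47: 47 each from A, B, C, D, E = 47*5 = 235 chips; eligible A, B, C, D, E
Layer 48-70: 23 each from A, B, D, E = 23*4 = 92 chips; eligible A, B, D, E
Layer 71-83: 13 each from A, B, D = 13*3 = 39 chips; eligible A, B, D
Layer 84-232: 149 each from A, B = 149*2 = 298 chips; eligible A, B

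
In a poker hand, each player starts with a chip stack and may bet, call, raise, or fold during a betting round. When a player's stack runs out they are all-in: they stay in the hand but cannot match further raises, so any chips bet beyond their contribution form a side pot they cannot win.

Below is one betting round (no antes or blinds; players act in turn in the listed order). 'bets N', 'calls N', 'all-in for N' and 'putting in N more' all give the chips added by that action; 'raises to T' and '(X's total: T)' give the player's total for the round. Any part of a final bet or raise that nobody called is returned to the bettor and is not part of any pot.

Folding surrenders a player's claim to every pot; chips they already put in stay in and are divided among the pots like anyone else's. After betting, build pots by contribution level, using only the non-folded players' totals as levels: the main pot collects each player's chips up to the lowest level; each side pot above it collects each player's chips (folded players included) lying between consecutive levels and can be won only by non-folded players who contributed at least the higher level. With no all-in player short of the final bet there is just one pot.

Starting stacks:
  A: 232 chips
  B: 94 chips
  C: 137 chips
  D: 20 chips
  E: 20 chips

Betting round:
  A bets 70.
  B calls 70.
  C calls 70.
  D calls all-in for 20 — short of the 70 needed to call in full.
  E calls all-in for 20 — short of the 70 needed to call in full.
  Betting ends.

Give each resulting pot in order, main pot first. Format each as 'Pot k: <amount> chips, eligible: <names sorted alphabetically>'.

Contributions: A=70, B=70, C=70, D=20, E=20
Pot levels (distinct totals of non-folded players): 20, 70
Layer 1-20: 20 each from A, B, C, D, E = 20*5 = 100 chips; eligible A, B, C, D, E
Layer 21-70: 50 each from A, B, C = 50*3 = 150 chips; eligible A, B, C

Pot 1: 100 chips, eligible: A, B, C, D, E
Pot 2: 150 chips, eligible: A, B, C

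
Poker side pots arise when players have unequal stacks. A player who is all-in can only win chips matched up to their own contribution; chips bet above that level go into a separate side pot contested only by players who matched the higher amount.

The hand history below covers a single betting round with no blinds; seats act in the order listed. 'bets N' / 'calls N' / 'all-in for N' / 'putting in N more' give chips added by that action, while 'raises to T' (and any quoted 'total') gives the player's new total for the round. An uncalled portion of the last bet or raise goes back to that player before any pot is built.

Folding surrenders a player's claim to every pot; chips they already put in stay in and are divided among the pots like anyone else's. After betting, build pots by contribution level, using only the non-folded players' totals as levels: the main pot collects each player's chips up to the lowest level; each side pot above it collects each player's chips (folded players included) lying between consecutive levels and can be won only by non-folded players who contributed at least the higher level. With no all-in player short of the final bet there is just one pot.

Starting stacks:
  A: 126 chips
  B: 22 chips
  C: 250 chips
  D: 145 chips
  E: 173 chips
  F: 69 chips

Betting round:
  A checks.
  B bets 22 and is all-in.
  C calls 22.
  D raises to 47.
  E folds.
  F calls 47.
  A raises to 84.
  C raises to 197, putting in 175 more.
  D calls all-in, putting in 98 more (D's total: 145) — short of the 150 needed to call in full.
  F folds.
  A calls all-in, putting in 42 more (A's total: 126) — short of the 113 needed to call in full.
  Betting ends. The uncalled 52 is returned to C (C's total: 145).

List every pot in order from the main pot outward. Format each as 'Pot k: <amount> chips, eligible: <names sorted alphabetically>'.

Pot 1: 110 chips, eligible: A, B, C, D
Pot 2: 337 chips, eligible: A, C, D
Pot 3: 38 chips, eligible: C, D

Derivation:
Contributions (after 52 returned to C): A=126, B=22, C=145, D=145, F=47
Folded: E, F
Pot levels (distinct totals of non-folded players): 22, 126, 145
Layer 1-22: 22 each from A, B, C, D, F = 22*5 = 110 chips; eligible A, B, C, D
Layer 23-126: A 104 + C 104 + D 104 + F 25 = 337 chips; eligible A, C, D
Layer 127-145: 19 each from C, D = 19*2 = 38 chips; eligible C, D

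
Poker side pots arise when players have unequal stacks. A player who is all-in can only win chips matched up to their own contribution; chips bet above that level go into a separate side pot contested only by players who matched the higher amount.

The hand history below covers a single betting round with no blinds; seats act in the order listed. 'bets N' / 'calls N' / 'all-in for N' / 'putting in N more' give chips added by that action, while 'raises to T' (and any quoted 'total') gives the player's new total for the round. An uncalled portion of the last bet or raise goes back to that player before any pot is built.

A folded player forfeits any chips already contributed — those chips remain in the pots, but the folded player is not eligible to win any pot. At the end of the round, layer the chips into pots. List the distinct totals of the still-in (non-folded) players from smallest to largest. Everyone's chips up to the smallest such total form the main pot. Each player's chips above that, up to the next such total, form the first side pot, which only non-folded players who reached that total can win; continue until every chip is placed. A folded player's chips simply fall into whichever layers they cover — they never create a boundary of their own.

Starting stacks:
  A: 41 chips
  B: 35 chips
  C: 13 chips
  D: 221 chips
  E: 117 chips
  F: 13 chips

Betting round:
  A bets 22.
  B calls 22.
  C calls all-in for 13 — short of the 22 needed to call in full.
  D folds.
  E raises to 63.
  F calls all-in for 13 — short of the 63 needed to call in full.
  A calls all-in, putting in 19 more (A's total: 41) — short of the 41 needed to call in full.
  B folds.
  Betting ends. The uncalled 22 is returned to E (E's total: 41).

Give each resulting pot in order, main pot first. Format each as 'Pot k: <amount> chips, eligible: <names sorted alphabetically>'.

Pot 1: 65 chips, eligible: A, C, E, F
Pot 2: 65 chips, eligible: A, E

Derivation:
Contributions (after 22 returned to E): A=41, B=22, C=13, E=41, F=13
Folded: B, D
Pot levels (distinct totals of non-folded players): 13, 41
Layer 1-13: 13 each from A, B, C, E, F = 13*5 = 65 chips; eligible A, C, E, F
Layer 14-41: A 28 + B 9 + E 28 = 65 chips; eligible A, E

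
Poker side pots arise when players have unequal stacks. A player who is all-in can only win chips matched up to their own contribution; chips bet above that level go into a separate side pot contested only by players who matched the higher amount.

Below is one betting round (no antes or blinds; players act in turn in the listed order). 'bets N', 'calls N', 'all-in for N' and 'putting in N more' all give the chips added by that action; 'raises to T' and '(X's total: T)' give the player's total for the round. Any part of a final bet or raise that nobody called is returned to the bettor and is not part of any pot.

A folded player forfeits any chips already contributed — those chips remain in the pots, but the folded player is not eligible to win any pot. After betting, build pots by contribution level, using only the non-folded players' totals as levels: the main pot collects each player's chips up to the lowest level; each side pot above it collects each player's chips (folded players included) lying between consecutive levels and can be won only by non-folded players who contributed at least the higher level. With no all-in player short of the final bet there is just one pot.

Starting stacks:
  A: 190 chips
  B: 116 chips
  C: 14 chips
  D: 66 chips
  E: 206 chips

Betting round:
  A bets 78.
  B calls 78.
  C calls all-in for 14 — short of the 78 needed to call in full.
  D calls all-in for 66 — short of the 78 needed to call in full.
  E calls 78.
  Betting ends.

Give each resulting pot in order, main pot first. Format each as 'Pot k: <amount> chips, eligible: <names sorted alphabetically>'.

Pot 1: 70 chips, eligible: A, B, C, D, E
Pot 2: 208 chips, eligible: A, B, D, E
Pot 3: 36 chips, eligible: A, B, E

Derivation:
Contributions: A=78, B=78, C=14, D=66, E=78
Pot levels (distinct totals of non-folded players): 14, 66, 78
Layer 1-14: 14 each from A, B, C, D, E = 14*5 = 70 chips; eligible A, B, C, D, E
Layer 15-66: 52 each from A, B, D, E = 52*4 = 208 chips; eligible A, B, D, E
Layer 67-78: 12 each from A, B, E = 12*3 = 36 chips; eligible A, B, E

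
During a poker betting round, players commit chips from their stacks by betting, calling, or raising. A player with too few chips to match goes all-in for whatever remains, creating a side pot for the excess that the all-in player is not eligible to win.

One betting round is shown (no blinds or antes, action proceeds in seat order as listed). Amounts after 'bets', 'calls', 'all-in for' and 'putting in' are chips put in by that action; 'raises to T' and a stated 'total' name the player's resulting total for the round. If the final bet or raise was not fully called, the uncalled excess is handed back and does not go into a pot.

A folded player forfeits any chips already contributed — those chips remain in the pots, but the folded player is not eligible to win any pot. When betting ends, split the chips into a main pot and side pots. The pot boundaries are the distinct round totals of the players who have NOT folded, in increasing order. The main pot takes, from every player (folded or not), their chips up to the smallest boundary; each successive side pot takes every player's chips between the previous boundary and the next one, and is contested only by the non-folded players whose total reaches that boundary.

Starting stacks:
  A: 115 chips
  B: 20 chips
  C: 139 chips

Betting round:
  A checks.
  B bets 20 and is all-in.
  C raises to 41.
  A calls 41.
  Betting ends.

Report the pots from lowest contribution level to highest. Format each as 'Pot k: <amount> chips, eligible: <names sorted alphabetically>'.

Pot 1: 60 chips, eligible: A, B, C
Pot 2: 42 chips, eligible: A, C

Derivation:
Contributions: A=41, B=20, C=41
Pot levels (distinct totals of non-folded players): 20, 41
Layer 1-20: 20 each from A, B, C = 20*3 = 60 chips; eligible A, B, C
Layer 21-41: 21 each from A, C = 21*2 = 42 chips; eligible A, C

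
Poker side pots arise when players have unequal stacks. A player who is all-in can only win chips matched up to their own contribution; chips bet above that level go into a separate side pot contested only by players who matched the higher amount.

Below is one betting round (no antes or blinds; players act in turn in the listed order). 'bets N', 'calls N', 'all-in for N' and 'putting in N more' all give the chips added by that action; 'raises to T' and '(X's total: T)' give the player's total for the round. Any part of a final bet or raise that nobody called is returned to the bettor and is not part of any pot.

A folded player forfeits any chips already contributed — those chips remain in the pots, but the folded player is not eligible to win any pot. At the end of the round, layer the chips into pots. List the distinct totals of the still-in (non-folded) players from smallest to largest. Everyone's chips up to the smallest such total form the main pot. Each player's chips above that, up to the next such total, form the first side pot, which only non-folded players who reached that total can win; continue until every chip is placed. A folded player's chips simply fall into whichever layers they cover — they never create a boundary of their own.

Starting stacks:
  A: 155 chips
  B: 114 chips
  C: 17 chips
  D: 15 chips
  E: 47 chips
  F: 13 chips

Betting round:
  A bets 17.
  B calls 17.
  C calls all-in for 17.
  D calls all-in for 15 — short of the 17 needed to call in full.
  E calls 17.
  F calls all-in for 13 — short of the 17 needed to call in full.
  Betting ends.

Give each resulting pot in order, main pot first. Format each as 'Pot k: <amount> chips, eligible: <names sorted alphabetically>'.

Pot 1: 78 chips, eligible: A, B, C, D, E, F
Pot 2: 10 chips, eligible: A, B, C, D, E
Pot 3: 8 chips, eligible: A, B, C, E

Derivation:
Contributions: A=17, B=17, C=17, D=15, E=17, F=13
Pot levels (distinct totals of non-folded players): 13, 15, 17
Layer 1-13: 13 each from A, B, C, D, E, F = 13*6 = 78 chips; eligible A, B, C, D, E, F
Layer 14-15: 2 each from A, B, C, D, E = 2*5 = 10 chips; eligible A, B, C, D, E
Layer 16-17: 2 each from A, B, C, E = 2*4 = 8 chips; eligible A, B, C, E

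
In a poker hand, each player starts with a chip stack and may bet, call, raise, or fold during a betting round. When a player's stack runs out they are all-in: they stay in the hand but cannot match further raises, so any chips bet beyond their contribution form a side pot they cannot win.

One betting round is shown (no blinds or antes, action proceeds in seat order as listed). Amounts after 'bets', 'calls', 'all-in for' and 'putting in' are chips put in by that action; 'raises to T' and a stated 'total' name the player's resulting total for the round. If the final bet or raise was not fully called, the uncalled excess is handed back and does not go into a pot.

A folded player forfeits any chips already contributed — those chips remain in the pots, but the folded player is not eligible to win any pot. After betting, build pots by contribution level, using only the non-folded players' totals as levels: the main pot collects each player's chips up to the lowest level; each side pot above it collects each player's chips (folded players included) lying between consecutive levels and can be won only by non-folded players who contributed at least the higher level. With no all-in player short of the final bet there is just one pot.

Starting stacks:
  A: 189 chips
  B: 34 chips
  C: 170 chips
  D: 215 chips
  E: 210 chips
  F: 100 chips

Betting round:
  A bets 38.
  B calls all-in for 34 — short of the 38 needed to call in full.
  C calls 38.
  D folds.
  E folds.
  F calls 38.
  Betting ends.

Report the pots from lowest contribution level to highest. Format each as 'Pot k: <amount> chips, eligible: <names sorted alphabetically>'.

Pot 1: 136 chips, eligible: A, B, C, F
Pot 2: 12 chips, eligible: A, C, F

Derivation:
Contributions: A=38, B=34, C=38, F=38
Folded: D, E
Pot levels (distinct totals of non-folded players): 34, 38
Layer 1-34: 34 each from A, B, C, F = 34*4 = 136 chips; eligible A, B, C, F
Layer 35-38: 4 each from A, C, F = 4*3 = 12 chips; eligible A, C, F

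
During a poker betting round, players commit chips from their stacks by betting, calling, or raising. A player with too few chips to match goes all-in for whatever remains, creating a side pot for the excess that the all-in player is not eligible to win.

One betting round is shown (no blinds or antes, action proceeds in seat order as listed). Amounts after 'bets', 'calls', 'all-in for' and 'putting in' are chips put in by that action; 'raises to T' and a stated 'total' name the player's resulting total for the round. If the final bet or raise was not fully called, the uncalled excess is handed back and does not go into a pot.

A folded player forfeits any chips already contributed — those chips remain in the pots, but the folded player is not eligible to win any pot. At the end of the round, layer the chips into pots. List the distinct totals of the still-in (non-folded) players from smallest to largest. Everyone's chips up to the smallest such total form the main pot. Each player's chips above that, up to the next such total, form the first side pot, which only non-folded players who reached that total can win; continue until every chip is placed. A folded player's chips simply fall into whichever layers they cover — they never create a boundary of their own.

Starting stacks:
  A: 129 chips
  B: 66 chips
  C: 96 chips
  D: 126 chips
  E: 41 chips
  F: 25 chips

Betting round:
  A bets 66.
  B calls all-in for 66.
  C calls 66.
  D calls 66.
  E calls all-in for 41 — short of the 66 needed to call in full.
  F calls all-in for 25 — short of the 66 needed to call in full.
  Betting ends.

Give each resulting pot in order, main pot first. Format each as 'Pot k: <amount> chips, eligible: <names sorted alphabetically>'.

Contributions: A=66, B=66, C=66, D=66, E=41, F=25
Pot levels (distinct totals of non-folded players): 25, 41, 66
Layer 1-25: 25 each from A, B, C, D, E, F = 25*6 = 150 chips; eligible A, B, C, D, E, F
Layer 26-41: 16 each from A, B, C, D, E = 16*5 = 80 chips; eligible A, B, C, D, E
Layer 42-66: 25 each from A, B, C, D = 25*4 = 100 chips; eligible A, B, C, D

Pot 1: 150 chips, eligible: A, B, C, D, E, F
Pot 2: 80 chips, eligible: A, B, C, D, E
Pot 3: 100 chips, eligible: A, B, C, D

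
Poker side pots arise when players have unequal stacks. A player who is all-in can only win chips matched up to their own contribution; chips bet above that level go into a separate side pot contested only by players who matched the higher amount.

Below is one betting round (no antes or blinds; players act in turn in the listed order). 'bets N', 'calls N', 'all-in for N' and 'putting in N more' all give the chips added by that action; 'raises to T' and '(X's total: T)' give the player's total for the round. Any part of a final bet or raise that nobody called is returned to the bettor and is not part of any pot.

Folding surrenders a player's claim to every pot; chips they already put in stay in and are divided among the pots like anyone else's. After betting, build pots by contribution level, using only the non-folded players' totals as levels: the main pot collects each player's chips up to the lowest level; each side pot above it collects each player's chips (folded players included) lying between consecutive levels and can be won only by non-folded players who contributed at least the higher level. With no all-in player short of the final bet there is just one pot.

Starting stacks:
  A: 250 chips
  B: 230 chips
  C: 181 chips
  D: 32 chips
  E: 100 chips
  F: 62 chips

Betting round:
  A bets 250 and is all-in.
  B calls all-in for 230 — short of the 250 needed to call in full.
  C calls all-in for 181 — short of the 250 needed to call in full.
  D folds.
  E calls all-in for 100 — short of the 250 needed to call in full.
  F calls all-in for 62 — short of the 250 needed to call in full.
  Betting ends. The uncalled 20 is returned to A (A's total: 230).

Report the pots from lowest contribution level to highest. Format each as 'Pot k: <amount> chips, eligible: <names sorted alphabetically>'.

Contributions (after 20 returned to A): A=230, B=230, C=181, E=100, F=62
Folded: D
Pot levels (distinct totals of non-folded players): 62, 100, 181, 230
Layer 1-62: 62 each from A, B, C, E, F = 62*5 = 310 chips; eligible A, B, C, E, F
Layer 63-100: 38 each from A, B, C, E = 38*4 = 152 chips; eligible A, B, C, E
Layer 101-181: 81 each from A, B, C = 81*3 = 243 chips; eligible A, B, C
Layer 182-230: 49 each from A, B = 49*2 = 98 chips; eligible A, B

Pot 1: 310 chips, eligible: A, B, C, E, F
Pot 2: 152 chips, eligible: A, B, C, E
Pot 3: 243 chips, eligible: A, B, C
Pot 4: 98 chips, eligible: A, B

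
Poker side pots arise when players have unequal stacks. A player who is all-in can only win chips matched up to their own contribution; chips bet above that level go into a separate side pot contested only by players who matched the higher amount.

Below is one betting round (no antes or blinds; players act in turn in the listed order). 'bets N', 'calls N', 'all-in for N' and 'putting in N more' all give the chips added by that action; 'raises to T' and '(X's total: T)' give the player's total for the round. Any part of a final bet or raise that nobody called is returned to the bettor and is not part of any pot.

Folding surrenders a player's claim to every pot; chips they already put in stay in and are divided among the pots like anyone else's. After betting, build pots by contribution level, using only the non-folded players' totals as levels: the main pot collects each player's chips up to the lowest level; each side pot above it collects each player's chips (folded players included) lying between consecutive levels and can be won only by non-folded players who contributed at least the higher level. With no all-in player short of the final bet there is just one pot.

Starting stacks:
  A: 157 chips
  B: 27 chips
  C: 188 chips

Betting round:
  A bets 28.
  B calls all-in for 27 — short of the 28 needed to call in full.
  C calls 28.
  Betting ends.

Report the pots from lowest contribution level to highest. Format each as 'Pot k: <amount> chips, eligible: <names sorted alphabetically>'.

Contributions: A=28, B=27, C=28
Pot levels (distinct totals of non-folded players): 27, 28
Layer 1-27: 27 each from A, B, C = 27*3 = 81 chips; eligible A, B, C
Layer 28-28: 1 each from A, C = 1*2 = 2 chips; eligible A, C

Pot 1: 81 chips, eligible: A, B, C
Pot 2: 2 chips, eligible: A, C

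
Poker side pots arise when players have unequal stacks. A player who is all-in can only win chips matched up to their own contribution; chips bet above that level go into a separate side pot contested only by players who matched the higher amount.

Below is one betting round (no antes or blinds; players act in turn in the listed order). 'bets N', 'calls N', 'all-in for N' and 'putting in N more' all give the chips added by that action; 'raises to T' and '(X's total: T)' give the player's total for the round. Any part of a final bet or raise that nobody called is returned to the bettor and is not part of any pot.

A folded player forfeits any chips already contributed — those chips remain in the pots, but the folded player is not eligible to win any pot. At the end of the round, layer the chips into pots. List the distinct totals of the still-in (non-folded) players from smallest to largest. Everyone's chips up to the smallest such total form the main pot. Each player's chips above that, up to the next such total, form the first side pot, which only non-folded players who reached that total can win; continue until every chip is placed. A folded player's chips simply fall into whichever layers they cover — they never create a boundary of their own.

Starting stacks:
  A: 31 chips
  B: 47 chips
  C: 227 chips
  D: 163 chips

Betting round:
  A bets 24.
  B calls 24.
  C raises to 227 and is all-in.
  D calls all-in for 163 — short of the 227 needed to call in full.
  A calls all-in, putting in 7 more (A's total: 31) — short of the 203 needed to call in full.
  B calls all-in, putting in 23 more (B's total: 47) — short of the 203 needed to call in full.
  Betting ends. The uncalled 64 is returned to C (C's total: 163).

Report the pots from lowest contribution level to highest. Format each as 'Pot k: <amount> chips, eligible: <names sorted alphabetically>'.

Pot 1: 124 chips, eligible: A, B, C, D
Pot 2: 48 chips, eligible: B, C, D
Pot 3: 232 chips, eligible: C, D

Derivation:
Contributions (after 64 returned to C): A=31, B=47, C=163, D=163
Pot levels (distinct totals of non-folded players): 31, 47, 163
Layer 1-31: 31 each from A, B, C, D = 31*4 = 124 chips; eligible A, B, C, D
Layer 32-47: 16 each from B, C, D = 16*3 = 48 chips; eligible B, C, D
Layer 48-163: 116 each from C, D = 116*2 = 232 chips; eligible C, D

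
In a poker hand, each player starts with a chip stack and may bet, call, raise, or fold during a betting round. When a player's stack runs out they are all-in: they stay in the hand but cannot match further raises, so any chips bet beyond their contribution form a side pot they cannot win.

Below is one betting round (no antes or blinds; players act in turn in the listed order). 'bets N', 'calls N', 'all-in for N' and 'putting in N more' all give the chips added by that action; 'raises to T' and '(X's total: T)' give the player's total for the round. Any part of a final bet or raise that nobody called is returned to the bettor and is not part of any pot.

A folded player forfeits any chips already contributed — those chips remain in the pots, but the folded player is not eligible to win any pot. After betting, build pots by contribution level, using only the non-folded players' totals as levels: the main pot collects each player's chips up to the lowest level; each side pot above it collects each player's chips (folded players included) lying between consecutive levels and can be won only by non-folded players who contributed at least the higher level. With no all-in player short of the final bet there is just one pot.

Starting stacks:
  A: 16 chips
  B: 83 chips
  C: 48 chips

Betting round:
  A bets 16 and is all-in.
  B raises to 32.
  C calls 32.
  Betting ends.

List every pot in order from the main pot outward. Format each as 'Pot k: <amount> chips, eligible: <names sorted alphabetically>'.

Pot 1: 48 chips, eligible: A, B, C
Pot 2: 32 chips, eligible: B, C

Derivation:
Contributions: A=16, B=32, C=32
Pot levels (distinct totals of non-folded players): 16, 32
Layer 1-16: 16 each from A, B, C = 16*3 = 48 chips; eligible A, B, C
Layer 17-32: 16 each from B, C = 16*2 = 32 chips; eligible B, C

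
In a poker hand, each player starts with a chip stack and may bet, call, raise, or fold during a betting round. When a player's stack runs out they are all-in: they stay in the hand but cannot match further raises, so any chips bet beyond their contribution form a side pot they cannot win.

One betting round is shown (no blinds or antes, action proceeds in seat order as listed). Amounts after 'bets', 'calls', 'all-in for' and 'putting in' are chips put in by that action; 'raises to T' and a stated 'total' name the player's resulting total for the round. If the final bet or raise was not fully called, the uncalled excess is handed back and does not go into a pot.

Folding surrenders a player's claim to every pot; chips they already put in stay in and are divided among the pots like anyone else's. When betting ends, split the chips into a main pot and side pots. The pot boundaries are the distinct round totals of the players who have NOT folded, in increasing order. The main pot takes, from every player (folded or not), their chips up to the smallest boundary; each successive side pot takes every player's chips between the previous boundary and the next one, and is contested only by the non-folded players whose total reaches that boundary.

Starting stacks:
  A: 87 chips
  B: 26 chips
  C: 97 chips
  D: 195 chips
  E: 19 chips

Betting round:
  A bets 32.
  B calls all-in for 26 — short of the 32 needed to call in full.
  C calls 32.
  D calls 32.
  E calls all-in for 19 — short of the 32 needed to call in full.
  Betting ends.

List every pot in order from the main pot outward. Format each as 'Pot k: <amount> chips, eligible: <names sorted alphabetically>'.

Pot 1: 95 chips, eligible: A, B, C, D, E
Pot 2: 28 chips, eligible: A, B, C, D
Pot 3: 18 chips, eligible: A, C, D

Derivation:
Contributions: A=32, B=26, C=32, D=32, E=19
Pot levels (distinct totals of non-folded players): 19, 26, 32
Layer 1-19: 19 each from A, B, C, D, E = 19*5 = 95 chips; eligible A, B, C, D, E
Layer 20-26: 7 each from A, B, C, D = 7*4 = 28 chips; eligible A, B, C, D
Layer 27-32: 6 each from A, C, D = 6*3 = 18 chips; eligible A, C, D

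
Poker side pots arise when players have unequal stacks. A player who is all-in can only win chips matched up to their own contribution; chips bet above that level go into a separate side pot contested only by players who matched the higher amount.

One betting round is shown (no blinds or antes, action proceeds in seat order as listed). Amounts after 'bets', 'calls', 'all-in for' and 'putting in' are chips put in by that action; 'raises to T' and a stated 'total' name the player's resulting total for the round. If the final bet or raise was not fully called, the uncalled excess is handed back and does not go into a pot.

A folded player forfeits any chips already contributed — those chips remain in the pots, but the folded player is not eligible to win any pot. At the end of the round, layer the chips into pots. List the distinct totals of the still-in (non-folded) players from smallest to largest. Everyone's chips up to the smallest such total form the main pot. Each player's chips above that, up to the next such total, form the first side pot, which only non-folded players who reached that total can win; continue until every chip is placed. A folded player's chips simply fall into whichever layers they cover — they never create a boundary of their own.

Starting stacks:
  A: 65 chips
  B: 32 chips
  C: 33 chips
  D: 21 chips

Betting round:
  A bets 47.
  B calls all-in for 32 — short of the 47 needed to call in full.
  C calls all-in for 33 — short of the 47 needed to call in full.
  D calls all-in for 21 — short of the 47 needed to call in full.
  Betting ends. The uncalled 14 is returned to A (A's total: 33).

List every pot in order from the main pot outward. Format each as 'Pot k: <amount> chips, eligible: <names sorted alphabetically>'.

Contributions (after 14 returned to A): A=33, B=32, C=33, D=21
Pot levels (distinct totals of non-folded players): 21, 32, 33
Layer 1-21: 21 each from A, B, C, D = 21*4 = 84 chips; eligible A, B, C, D
Layer 22-32: 11 each from A, B, C = 11*3 = 33 chips; eligible A, B, C
Layer 33-33: 1 each from A, C = 1*2 = 2 chips; eligible A, C

Pot 1: 84 chips, eligible: A, B, C, D
Pot 2: 33 chips, eligible: A, B, C
Pot 3: 2 chips, eligible: A, C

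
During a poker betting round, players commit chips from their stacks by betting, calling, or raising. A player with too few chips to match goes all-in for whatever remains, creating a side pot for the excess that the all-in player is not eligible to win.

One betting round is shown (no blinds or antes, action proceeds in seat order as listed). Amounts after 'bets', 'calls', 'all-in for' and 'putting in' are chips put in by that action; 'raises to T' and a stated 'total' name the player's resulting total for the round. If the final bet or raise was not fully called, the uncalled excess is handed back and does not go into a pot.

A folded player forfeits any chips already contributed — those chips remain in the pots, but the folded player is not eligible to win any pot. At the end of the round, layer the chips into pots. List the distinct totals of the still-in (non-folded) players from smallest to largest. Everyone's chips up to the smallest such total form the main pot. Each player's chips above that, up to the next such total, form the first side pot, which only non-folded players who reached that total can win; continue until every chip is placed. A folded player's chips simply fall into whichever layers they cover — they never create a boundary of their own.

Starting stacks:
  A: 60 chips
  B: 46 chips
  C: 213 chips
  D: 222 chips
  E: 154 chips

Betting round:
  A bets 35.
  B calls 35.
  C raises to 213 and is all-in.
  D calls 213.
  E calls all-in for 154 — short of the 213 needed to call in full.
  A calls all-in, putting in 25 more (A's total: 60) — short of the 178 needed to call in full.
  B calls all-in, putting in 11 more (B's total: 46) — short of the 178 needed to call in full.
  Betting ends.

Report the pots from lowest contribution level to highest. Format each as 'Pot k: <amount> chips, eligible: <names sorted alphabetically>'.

Pot 1: 230 chips, eligible: A, B, C, D, E
Pot 2: 56 chips, eligible: A, C, D, E
Pot 3: 282 chips, eligible: C, D, E
Pot 4: 118 chips, eligible: C, D

Derivation:
Contributions: A=60, B=46, C=213, D=213, E=154
Pot levels (distinct totals of non-folded players): 46, 60, 154, 213
Layer 1-46: 46 each from A, B, C, D, E = 46*5 = 230 chips; eligible A, B, C, D, E
Layer 47-60: 14 each from A, C, D, E = 14*4 = 56 chips; eligible A, C, D, E
Layer 61-154: 94 each from C, D, E = 94*3 = 282 chips; eligible C, D, E
Layer 155-213: 59 each from C, D = 59*2 = 118 chips; eligible C, D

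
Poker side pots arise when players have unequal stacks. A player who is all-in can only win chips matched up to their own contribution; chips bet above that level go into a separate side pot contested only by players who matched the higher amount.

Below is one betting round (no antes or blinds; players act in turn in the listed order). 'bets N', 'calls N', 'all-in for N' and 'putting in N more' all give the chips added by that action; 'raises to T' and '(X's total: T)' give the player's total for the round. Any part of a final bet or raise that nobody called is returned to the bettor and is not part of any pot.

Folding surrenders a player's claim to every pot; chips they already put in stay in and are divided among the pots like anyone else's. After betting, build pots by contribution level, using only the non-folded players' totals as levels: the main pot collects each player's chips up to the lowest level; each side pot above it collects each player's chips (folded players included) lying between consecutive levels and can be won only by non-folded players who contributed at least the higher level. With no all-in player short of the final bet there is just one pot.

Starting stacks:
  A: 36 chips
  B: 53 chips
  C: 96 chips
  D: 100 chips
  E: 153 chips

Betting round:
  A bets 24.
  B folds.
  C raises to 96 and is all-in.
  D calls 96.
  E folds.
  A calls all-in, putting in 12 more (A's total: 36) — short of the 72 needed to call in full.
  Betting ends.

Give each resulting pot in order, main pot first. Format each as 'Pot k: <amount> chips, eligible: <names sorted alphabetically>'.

Contributions: A=36, C=96, D=96
Folded: B, E
Pot levels (distinct totals of non-folded players): 36, 96
Layer 1-36: 36 each from A, C, D = 36*3 = 108 chips; eligible A, C, D
Layer 37-96: 60 each from C, D = 60*2 = 120 chips; eligible C, D

Pot 1: 108 chips, eligible: A, C, D
Pot 2: 120 chips, eligible: C, D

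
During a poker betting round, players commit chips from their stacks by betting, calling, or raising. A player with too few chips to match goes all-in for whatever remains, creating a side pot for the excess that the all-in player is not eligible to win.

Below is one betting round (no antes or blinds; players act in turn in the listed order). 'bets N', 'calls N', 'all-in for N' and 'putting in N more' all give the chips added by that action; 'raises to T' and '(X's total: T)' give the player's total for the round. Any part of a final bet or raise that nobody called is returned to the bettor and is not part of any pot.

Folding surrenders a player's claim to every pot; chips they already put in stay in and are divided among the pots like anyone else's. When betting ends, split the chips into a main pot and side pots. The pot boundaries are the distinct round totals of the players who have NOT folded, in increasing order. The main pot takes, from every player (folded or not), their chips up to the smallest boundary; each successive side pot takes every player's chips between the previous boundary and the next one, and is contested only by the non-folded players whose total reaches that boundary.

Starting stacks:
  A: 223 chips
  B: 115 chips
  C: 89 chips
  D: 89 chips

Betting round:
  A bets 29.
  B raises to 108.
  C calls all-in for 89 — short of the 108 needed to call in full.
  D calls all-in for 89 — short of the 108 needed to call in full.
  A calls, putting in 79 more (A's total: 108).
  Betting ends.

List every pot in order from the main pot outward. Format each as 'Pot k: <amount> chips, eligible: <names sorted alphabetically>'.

Contributions: A=108, B=108, C=89, D=89
Pot levels (distinct totals of non-folded players): 89, 108
Layer 1-89: 89 each from A, B, C, D = 89*4 = 356 chips; eligible A, B, C, D
Layer 90-108: 19 each from A, B = 19*2 = 38 chips; eligible A, B

Pot 1: 356 chips, eligible: A, B, C, D
Pot 2: 38 chips, eligible: A, B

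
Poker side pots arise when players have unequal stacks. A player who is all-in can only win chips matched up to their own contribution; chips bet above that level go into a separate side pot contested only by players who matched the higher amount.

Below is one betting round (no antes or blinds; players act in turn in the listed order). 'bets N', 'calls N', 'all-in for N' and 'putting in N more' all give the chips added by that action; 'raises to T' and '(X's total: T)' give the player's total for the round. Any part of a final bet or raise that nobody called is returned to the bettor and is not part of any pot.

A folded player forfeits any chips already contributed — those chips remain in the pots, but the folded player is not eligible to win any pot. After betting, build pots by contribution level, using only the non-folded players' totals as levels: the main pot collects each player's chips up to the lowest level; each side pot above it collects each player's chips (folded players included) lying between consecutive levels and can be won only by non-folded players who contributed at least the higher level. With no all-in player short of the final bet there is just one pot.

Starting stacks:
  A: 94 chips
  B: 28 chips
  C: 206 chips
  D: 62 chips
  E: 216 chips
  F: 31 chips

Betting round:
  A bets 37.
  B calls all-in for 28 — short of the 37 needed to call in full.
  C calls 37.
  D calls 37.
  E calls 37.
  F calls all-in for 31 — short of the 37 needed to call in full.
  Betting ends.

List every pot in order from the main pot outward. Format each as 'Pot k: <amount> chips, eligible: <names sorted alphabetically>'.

Contributions: A=37, B=28, C=37, D=37, E=37, F=31
Pot levels (distinct totals of non-folded players): 28, 31, 37
Layer 1-28: 28 each from A, B, C, D, E, F = 28*6 = 168 chips; eligible A, B, C, D, E, F
Layer 29-31: 3 each from A, C, D, E, F = 3*5 = 15 chips; eligible A, C, D, E, F
Layer 32-37: 6 each from A, C, D, E = 6*4 = 24 chips; eligible A, C, D, E

Pot 1: 168 chips, eligible: A, B, C, D, E, F
Pot 2: 15 chips, eligible: A, C, D, E, F
Pot 3: 24 chips, eligible: A, C, D, E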